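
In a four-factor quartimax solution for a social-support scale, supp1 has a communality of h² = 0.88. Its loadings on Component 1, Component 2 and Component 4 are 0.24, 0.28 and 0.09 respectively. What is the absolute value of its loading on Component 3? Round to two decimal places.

0.86

Under orthogonal rotation h² = Σλ², so λ_Component 3² = h² − (0.1441) = 0.88 − 0.1441 = 0.7359.
|λ| = √0.7359 = 0.8578.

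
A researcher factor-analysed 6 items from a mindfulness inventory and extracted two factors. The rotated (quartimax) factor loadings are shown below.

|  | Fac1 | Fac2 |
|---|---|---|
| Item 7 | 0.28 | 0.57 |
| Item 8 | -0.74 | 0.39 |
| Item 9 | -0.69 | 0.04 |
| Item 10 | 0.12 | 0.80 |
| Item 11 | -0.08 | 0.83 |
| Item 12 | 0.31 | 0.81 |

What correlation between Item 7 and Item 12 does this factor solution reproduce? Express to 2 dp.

0.55

r̂ = Σ λ_i·λ_j across factors = (0.28)(0.31) + (0.57)(0.81)
  = +0.0868 +0.4617 = 0.5485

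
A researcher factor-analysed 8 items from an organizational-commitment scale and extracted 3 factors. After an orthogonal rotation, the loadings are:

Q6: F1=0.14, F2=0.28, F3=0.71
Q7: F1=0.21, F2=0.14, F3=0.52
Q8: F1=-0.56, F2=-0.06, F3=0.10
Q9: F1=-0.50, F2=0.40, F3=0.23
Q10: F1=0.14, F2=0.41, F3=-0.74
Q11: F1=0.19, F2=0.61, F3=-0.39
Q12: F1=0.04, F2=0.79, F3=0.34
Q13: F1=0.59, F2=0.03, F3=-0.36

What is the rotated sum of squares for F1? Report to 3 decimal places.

SS loadings for F1 = 0.14² + 0.21² + (-0.56)² + (-0.50)² + 0.14² + 0.19² + 0.04² + 0.59² = 0.0196 + 0.0441 + 0.3136 + 0.2500 + 0.0196 + 0.0361 + 0.0016 + 0.3481 = 1.0327

1.033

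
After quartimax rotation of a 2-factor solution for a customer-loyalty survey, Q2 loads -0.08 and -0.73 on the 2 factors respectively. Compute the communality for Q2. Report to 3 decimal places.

0.539

h² = (-0.08)² + (-0.73)² = 0.0064 + 0.5329 = 0.5393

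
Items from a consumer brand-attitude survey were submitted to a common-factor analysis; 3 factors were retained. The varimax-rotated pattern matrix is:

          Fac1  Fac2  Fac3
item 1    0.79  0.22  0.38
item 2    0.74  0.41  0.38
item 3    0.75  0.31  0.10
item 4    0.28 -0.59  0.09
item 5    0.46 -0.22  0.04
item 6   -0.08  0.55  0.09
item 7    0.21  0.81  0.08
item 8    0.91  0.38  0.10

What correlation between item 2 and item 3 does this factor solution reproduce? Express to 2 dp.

r̂ = Σ λ_i·λ_j across factors = (0.74)(0.75) + (0.41)(0.31) + (0.38)(0.10)
  = +0.5550 +0.1271 +0.0380 = 0.7201

0.72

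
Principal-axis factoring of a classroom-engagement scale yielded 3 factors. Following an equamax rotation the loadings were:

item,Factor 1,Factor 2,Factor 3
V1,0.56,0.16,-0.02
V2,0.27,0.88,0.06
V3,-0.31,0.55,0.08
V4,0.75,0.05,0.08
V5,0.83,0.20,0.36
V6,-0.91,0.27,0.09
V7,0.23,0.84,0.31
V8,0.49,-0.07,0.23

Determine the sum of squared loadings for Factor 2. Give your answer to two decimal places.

1.93

SS loadings for Factor 2 = 0.16² + 0.88² + 0.55² + 0.05² + 0.20² + 0.27² + 0.84² + (-0.07)² = 0.0256 + 0.7744 + 0.3025 + 0.0025 + 0.0400 + 0.0729 + 0.7056 + 0.0049 = 1.9284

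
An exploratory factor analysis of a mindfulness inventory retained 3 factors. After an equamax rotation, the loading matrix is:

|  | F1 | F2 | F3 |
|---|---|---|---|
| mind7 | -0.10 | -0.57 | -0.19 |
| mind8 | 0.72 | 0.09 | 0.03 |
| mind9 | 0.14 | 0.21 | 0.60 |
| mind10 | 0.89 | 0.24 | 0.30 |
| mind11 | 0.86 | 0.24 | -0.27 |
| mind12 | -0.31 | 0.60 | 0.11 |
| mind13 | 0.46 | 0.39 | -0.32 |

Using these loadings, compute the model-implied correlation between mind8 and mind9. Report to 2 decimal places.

r̂ = Σ λ_i·λ_j across factors = (0.72)(0.14) + (0.09)(0.21) + (0.03)(0.60)
  = +0.1008 +0.0189 +0.0180 = 0.1377

0.14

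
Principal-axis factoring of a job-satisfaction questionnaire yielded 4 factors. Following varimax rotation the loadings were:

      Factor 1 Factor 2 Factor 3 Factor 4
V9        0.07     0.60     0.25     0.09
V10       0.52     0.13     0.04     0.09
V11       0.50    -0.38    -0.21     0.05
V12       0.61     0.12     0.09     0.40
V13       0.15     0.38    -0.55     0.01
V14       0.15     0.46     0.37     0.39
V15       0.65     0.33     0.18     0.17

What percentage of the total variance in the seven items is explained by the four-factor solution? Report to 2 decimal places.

47.33%

Communalities: 0.4355, 0.2970, 0.4410, 0.5546, 0.4695, 0.5231, 0.5927; Σh² = 3.3134.
Total variance with 7 standardized items is 7, so the solution explains 3.3134/7 = 0.4733 = 47.33%.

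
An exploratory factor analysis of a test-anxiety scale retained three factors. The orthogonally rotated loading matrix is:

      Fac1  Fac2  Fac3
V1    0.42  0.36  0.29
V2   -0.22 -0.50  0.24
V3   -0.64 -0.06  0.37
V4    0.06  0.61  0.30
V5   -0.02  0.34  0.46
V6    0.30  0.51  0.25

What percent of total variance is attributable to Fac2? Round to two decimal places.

18.85%

SS loadings for Fac2 = 0.36² + (-0.50)² + (-0.06)² + 0.61² + 0.34² + 0.51² = 1.1310
With 6 standardized items, total variance = 6. Proportion = 1.1310/6 = 0.1885 → 18.85%.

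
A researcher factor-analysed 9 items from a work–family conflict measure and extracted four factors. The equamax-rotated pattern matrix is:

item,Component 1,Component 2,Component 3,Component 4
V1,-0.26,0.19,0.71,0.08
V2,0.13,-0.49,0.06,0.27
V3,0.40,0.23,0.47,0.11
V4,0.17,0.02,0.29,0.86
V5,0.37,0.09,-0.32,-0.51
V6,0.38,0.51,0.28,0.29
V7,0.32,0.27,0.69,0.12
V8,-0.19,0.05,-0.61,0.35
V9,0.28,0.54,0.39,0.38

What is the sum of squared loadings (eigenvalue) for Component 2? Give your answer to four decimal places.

SS loadings for Component 2 = 0.19² + (-0.49)² + 0.23² + 0.02² + 0.09² + 0.51² + 0.27² + 0.05² + 0.54² = 0.0361 + 0.2401 + 0.0529 + 0.0004 + 0.0081 + 0.2601 + 0.0729 + 0.0025 + 0.2916 = 0.9647

0.9647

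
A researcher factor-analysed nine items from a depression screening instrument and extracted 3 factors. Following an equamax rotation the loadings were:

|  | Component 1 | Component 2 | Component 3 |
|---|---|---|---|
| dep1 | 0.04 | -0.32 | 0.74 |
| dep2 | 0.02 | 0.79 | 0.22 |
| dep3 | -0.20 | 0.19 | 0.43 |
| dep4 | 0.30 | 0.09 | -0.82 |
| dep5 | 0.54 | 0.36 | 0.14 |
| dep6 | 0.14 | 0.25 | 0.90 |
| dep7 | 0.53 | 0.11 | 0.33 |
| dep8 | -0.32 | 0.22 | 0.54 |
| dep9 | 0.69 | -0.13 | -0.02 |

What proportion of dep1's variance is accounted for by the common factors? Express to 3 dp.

h² = 0.04² + (-0.32)² + 0.74² = 0.0016 + 0.1024 + 0.5476 = 0.6516

0.652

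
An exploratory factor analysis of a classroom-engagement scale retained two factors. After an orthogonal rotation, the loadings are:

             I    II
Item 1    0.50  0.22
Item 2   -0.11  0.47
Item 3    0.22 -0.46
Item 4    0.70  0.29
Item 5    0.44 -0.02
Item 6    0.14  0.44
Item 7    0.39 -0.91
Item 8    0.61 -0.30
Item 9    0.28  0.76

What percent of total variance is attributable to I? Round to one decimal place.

18.0%

SS loadings for I = 0.50² + (-0.11)² + 0.22² + 0.70² + 0.44² + 0.14² + 0.39² + 0.61² + 0.28² = 1.6163
With 9 standardized items, total variance = 9. Proportion = 1.6163/9 = 0.1796 → 17.96%.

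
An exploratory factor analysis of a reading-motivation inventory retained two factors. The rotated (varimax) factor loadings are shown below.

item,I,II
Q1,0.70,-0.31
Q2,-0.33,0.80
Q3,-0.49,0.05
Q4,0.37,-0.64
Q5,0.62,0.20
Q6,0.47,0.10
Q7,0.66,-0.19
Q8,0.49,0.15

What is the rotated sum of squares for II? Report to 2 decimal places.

SS loadings for II = (-0.31)² + 0.80² + 0.05² + (-0.64)² + 0.20² + 0.10² + (-0.19)² + 0.15² = 0.0961 + 0.6400 + 0.0025 + 0.4096 + 0.0400 + 0.0100 + 0.0361 + 0.0225 = 1.2568

1.26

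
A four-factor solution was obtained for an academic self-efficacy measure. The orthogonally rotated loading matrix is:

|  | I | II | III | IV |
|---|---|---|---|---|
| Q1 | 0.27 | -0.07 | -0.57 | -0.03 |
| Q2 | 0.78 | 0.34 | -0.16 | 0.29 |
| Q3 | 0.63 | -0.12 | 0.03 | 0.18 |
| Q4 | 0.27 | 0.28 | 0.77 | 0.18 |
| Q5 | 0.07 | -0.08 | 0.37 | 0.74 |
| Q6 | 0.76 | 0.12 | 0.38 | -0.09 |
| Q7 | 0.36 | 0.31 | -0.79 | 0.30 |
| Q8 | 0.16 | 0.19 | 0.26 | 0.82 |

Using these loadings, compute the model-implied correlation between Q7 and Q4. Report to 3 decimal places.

r̂ = Σ λ_i·λ_j across factors = (0.36)(0.27) + (0.31)(0.28) + (-0.79)(0.77) + (0.30)(0.18)
  = +0.0972 +0.0868 -0.6083 +0.0540 = -0.3703

-0.370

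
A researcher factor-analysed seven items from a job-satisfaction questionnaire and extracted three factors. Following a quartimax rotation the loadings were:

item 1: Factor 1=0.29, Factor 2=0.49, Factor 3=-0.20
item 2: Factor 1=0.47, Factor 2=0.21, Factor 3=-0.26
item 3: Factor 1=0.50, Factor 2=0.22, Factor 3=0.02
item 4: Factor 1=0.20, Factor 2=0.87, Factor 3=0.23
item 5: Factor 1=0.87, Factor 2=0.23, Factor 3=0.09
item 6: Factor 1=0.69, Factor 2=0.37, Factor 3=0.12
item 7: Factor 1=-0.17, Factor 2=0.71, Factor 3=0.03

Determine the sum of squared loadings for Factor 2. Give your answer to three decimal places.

1.783

SS loadings for Factor 2 = 0.49² + 0.21² + 0.22² + 0.87² + 0.23² + 0.37² + 0.71² = 0.2401 + 0.0441 + 0.0484 + 0.7569 + 0.0529 + 0.1369 + 0.5041 = 1.7834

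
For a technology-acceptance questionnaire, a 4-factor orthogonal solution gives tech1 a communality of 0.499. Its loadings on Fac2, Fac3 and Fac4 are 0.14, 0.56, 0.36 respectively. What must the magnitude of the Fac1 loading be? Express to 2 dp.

Under orthogonal rotation h² = Σλ², so λ_Fac1² = h² − (0.4628) = 0.499 − 0.4628 = 0.0362.
|λ| = √0.0362 = 0.1903.

0.19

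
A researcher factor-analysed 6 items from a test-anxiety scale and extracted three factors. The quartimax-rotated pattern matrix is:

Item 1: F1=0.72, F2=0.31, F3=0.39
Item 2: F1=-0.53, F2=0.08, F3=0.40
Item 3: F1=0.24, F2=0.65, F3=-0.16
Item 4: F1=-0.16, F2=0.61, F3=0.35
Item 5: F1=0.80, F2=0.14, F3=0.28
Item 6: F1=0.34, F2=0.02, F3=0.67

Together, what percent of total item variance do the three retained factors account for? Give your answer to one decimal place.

Communalities: 0.7666, 0.4473, 0.5057, 0.5202, 0.7380, 0.5649; Σh² = 3.5427.
Total variance with 6 standardized items is 6, so the solution explains 3.5427/6 = 0.5905 = 59.05%.

59.0%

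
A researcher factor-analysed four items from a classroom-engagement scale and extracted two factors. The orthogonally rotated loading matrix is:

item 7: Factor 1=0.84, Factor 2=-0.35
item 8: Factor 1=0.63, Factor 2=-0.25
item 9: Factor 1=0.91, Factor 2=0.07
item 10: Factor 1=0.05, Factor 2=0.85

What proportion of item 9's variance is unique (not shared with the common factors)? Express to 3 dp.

0.167

h² = 0.91² + 0.07² = 0.8281 + 0.0049 = 0.8330
Uniqueness u² = 1 − h² = 1 − 0.8330 = 0.1670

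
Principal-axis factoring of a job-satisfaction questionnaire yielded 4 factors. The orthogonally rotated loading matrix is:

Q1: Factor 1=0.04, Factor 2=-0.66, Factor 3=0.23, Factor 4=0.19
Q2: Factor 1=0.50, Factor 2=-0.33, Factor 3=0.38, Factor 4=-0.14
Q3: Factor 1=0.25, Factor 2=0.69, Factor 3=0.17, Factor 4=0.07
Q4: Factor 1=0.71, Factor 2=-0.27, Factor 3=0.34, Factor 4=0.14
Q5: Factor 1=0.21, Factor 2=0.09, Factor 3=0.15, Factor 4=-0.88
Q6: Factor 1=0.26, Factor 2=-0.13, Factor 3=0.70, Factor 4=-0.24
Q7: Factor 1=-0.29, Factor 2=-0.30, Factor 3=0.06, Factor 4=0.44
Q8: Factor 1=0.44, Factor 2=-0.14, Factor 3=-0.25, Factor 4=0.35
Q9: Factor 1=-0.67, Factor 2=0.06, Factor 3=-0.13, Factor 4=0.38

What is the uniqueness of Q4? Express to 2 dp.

h² = 0.71² + (-0.27)² + 0.34² + 0.14² = 0.5041 + 0.0729 + 0.1156 + 0.0196 = 0.7122
Uniqueness u² = 1 − h² = 1 − 0.7122 = 0.2878

0.29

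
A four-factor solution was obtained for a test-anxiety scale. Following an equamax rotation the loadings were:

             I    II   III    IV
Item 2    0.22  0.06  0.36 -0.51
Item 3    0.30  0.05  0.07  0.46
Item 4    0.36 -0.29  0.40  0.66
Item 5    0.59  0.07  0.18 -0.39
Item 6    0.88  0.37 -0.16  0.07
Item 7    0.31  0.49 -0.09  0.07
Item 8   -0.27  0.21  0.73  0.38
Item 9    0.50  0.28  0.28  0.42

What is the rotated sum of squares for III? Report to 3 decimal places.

0.972

SS loadings for III = 0.36² + 0.07² + 0.40² + 0.18² + (-0.16)² + (-0.09)² + 0.73² + 0.28² = 0.1296 + 0.0049 + 0.1600 + 0.0324 + 0.0256 + 0.0081 + 0.5329 + 0.0784 = 0.9719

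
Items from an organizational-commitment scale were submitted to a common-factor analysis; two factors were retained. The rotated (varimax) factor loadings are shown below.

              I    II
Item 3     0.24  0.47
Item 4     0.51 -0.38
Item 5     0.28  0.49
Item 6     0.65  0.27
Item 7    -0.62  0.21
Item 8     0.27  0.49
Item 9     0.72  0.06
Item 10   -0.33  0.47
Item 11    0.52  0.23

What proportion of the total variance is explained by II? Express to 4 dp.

SS loadings for II = 0.47² + (-0.38)² + 0.49² + 0.27² + 0.21² + 0.49² + 0.06² + 0.47² + 0.23² = 1.2399
Proportion of variance = 1.2399 / 9 = 0.1378.

0.1378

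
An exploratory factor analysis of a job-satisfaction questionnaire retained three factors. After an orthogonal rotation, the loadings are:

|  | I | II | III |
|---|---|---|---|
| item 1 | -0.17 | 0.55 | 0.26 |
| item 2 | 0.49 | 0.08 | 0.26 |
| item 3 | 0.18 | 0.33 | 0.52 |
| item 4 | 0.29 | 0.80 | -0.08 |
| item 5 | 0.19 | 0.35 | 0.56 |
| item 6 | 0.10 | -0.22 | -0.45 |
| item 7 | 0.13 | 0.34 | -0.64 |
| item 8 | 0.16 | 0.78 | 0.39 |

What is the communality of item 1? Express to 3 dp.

0.399

h² = (-0.17)² + 0.55² + 0.26² = 0.0289 + 0.3025 + 0.0676 = 0.3990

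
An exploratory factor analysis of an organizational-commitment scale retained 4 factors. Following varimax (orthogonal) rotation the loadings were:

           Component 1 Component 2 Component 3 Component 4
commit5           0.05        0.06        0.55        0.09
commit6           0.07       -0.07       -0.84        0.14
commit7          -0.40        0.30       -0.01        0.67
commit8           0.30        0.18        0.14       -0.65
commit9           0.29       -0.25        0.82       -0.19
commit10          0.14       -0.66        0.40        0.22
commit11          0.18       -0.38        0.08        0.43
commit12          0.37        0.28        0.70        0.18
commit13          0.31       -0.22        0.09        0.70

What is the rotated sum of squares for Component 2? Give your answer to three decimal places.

0.900

SS loadings for Component 2 = 0.06² + (-0.07)² + 0.30² + 0.18² + (-0.25)² + (-0.66)² + (-0.38)² + 0.28² + (-0.22)² = 0.0036 + 0.0049 + 0.0900 + 0.0324 + 0.0625 + 0.4356 + 0.1444 + 0.0784 + 0.0484 = 0.9002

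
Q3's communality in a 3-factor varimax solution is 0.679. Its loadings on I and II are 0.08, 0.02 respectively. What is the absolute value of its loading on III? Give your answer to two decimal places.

Under orthogonal rotation h² = Σλ², so λ_III² = h² − (0.0068) = 0.679 − 0.0068 = 0.6722.
|λ| = √0.6722 = 0.8199.

0.82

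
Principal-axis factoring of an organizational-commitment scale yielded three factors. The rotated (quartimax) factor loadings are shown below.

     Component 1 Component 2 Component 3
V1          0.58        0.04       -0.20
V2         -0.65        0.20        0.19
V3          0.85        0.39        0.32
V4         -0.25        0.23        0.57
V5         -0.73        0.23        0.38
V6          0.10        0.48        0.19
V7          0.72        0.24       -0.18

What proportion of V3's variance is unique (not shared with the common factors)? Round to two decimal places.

0.02

h² = 0.85² + 0.39² + 0.32² = 0.7225 + 0.1521 + 0.1024 = 0.9770
Uniqueness u² = 1 − h² = 1 − 0.9770 = 0.0230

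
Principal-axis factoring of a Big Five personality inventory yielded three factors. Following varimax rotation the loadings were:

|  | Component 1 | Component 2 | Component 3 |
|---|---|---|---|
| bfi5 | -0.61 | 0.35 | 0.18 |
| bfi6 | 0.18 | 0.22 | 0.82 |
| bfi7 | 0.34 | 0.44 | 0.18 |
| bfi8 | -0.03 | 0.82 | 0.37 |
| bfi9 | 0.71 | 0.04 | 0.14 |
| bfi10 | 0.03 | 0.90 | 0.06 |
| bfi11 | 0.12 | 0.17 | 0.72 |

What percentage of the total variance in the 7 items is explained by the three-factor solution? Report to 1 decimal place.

SS loadings by factor: 1.0404, 1.8774, 1.4157; total = 4.3335.
Total variance with 7 standardized items is 7, so the solution explains 4.3335/7 = 0.6191 = 61.91%.

61.9%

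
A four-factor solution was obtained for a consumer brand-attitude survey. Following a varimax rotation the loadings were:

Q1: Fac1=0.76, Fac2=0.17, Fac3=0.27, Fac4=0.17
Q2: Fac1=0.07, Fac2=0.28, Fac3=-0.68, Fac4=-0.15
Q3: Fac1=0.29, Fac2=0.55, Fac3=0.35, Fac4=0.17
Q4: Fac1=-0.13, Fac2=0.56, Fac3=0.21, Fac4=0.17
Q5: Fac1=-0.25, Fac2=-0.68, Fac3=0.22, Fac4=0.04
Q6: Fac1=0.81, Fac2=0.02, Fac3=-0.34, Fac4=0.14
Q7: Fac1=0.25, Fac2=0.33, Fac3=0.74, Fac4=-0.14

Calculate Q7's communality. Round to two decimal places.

h² = 0.25² + 0.33² + 0.74² + (-0.14)² = 0.0625 + 0.1089 + 0.5476 + 0.0196 = 0.7386

0.74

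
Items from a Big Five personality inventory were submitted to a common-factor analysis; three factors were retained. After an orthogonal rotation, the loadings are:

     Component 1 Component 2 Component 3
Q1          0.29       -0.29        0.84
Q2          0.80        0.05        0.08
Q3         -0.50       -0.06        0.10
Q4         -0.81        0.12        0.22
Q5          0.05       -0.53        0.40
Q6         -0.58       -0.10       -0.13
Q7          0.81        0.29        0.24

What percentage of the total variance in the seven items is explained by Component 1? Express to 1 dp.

SS loadings for Component 1 = 0.29² + 0.80² + (-0.50)² + (-0.81)² + 0.05² + (-0.58)² + 0.81² = 2.6252
With 7 standardized items, total variance = 7. Proportion = 2.6252/7 = 0.3750 → 37.50%.

37.5%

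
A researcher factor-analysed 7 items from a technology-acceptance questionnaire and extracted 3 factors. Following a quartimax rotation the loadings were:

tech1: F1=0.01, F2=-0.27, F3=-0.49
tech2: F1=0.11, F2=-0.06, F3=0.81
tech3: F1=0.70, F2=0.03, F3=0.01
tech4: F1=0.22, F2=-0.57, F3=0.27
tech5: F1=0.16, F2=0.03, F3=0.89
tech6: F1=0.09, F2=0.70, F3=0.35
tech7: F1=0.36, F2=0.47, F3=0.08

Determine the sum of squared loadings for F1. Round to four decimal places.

0.7139

SS loadings for F1 = 0.01² + 0.11² + 0.70² + 0.22² + 0.16² + 0.09² + 0.36² = 0.0001 + 0.0121 + 0.4900 + 0.0484 + 0.0256 + 0.0081 + 0.1296 = 0.7139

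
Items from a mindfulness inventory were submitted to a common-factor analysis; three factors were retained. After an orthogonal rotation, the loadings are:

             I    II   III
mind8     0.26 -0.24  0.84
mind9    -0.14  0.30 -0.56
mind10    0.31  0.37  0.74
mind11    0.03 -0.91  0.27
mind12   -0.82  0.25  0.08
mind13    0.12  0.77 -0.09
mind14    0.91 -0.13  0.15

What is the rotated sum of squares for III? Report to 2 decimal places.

SS loadings for III = 0.84² + (-0.56)² + 0.74² + 0.27² + 0.08² + (-0.09)² + 0.15² = 0.7056 + 0.3136 + 0.5476 + 0.0729 + 0.0064 + 0.0081 + 0.0225 = 1.6767

1.68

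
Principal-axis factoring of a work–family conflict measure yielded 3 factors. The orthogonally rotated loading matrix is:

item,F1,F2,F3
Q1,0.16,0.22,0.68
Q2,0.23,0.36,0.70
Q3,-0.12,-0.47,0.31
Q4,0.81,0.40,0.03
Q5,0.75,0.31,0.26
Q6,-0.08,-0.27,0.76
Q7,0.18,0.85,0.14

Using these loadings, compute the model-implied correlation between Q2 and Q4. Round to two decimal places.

r̂ = Σ λ_i·λ_j across factors = (0.23)(0.81) + (0.36)(0.40) + (0.70)(0.03)
  = +0.1863 +0.1440 +0.0210 = 0.3513

0.35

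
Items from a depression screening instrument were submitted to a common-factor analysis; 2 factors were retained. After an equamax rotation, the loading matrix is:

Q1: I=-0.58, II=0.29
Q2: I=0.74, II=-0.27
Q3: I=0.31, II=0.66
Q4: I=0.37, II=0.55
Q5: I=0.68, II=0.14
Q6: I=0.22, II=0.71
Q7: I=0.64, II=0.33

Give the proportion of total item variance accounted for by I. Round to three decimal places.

0.291

SS loadings for I = (-0.58)² + 0.74² + 0.31² + 0.37² + 0.68² + 0.22² + 0.64² = 2.0374
Proportion of variance = 2.0374 / 7 = 0.2911.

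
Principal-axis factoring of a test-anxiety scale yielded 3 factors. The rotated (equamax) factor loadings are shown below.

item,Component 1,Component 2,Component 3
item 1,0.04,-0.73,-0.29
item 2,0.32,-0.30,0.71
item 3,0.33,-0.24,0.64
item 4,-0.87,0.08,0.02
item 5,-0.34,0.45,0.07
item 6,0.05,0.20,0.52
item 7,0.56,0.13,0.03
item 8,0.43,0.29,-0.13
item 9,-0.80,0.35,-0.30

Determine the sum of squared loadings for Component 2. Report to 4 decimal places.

1.1529

SS loadings for Component 2 = (-0.73)² + (-0.30)² + (-0.24)² + 0.08² + 0.45² + 0.20² + 0.13² + 0.29² + 0.35² = 0.5329 + 0.0900 + 0.0576 + 0.0064 + 0.2025 + 0.0400 + 0.0169 + 0.0841 + 0.1225 = 1.1529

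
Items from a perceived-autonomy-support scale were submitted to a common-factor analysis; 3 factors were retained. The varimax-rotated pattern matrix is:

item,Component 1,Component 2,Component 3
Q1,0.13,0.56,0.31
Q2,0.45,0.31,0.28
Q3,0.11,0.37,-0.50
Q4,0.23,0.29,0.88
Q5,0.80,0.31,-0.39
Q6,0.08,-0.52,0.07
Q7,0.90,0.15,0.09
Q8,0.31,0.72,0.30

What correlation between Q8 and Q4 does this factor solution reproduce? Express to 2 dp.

r̂ = Σ λ_i·λ_j across factors = (0.31)(0.23) + (0.72)(0.29) + (0.30)(0.88)
  = +0.0713 +0.2088 +0.2640 = 0.5441

0.54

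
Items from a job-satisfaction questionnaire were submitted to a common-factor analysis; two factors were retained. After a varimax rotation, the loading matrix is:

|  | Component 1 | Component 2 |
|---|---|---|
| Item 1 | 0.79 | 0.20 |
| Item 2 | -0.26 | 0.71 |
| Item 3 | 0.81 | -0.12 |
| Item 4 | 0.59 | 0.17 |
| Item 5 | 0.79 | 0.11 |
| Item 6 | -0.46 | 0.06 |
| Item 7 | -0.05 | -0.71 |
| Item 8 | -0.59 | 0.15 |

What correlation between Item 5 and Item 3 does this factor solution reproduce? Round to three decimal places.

r̂ = Σ λ_i·λ_j across factors = (0.79)(0.81) + (0.11)(-0.12)
  = +0.6399 -0.0132 = 0.6267

0.627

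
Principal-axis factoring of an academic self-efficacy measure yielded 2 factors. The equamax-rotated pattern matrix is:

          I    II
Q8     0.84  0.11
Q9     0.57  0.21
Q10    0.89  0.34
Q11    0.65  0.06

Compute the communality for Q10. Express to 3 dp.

0.908

h² = 0.89² + 0.34² = 0.7921 + 0.1156 = 0.9077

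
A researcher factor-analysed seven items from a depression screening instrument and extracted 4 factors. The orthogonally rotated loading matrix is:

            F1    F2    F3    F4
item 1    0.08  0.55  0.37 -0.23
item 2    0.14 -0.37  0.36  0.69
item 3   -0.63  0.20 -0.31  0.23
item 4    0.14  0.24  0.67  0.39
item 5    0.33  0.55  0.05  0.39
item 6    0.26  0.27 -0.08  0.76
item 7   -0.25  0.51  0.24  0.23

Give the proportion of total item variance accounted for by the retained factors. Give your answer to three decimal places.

0.607

SS loadings by factor: 0.6815, 1.1725, 0.8780, 1.5166; total = 4.2486.
Total variance with 7 standardized items is 7, so the solution explains 4.2486/7 = 0.6069.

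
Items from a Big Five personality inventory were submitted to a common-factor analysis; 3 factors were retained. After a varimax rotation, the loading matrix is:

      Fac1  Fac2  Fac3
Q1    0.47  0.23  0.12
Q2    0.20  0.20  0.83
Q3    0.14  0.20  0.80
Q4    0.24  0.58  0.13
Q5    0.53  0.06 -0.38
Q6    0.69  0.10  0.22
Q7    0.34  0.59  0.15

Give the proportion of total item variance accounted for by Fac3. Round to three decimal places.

SS loadings for Fac3 = 0.12² + 0.83² + 0.80² + 0.13² + (-0.38)² + 0.22² + 0.15² = 1.5755
Proportion of variance = 1.5755 / 7 = 0.2251.

0.225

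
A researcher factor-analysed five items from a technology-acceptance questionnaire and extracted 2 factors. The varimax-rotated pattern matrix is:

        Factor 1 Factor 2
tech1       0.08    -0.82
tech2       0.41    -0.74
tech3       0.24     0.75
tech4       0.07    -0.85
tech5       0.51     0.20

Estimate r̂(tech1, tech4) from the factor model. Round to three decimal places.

r̂ = Σ λ_i·λ_j across factors = (0.08)(0.07) + (-0.82)(-0.85)
  = +0.0056 +0.6970 = 0.7026

0.703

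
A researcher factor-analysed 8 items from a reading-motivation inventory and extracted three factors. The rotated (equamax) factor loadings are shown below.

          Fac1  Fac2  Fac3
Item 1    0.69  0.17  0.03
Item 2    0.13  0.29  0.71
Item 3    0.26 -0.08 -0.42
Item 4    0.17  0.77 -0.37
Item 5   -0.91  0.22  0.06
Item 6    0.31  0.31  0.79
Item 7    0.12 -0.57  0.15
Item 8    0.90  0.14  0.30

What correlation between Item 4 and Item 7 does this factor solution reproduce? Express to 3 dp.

r̂ = Σ λ_i·λ_j across factors = (0.17)(0.12) + (0.77)(-0.57) + (-0.37)(0.15)
  = +0.0204 -0.4389 -0.0555 = -0.4740

-0.474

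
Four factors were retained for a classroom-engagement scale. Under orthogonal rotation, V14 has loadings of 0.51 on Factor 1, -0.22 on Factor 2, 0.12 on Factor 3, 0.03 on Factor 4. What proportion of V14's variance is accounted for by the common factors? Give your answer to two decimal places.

0.32

h² = 0.51² + (-0.22)² + 0.12² + 0.03² = 0.2601 + 0.0484 + 0.0144 + 0.0009 = 0.3238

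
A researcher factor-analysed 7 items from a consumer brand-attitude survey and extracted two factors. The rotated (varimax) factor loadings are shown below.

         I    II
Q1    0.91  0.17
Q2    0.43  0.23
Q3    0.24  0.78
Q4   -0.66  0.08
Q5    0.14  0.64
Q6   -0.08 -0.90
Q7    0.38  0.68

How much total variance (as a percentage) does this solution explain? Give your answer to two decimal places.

Communalities: 0.8570, 0.2378, 0.6660, 0.4420, 0.4292, 0.8164, 0.6068; Σh² = 4.0552.
Total variance with 7 standardized items is 7, so the solution explains 4.0552/7 = 0.5793 = 57.93%.

57.93%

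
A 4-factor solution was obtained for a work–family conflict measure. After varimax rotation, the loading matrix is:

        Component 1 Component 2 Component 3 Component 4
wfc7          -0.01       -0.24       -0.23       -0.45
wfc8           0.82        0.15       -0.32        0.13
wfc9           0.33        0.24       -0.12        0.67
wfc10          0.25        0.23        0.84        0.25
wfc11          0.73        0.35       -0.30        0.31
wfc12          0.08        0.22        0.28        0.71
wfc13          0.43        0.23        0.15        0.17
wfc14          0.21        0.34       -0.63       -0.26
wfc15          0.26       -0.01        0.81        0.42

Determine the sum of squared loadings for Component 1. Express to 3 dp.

SS loadings for Component 1 = (-0.01)² + 0.82² + 0.33² + 0.25² + 0.73² + 0.08² + 0.43² + 0.21² + 0.26² = 0.0001 + 0.6724 + 0.1089 + 0.0625 + 0.5329 + 0.0064 + 0.1849 + 0.0441 + 0.0676 = 1.6798

1.680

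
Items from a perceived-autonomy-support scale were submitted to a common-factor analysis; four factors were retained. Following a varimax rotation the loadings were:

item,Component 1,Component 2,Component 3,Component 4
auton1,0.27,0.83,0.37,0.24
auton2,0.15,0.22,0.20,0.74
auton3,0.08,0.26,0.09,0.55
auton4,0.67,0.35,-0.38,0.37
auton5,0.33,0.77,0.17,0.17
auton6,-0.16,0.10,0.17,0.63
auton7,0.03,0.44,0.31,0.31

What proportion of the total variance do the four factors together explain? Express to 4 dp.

Communalities: 0.9563, 0.6585, 0.3846, 0.8527, 0.7596, 0.4614, 0.3867; Σh² = 4.4598.
Total variance with 7 standardized items is 7, so the solution explains 4.4598/7 = 0.6371.

0.6371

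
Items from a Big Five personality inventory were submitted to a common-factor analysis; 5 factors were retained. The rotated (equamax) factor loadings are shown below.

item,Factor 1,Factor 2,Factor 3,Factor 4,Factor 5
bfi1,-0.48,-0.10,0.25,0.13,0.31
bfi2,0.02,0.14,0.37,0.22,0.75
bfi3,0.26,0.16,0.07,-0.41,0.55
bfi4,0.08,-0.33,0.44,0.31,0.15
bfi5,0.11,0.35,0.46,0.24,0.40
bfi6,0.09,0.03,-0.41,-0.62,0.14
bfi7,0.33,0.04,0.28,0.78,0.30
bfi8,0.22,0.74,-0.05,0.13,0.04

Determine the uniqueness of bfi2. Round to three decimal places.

h² = 0.02² + 0.14² + 0.37² + 0.22² + 0.75² = 0.0004 + 0.0196 + 0.1369 + 0.0484 + 0.5625 = 0.7678
Uniqueness u² = 1 − h² = 1 − 0.7678 = 0.2322

0.232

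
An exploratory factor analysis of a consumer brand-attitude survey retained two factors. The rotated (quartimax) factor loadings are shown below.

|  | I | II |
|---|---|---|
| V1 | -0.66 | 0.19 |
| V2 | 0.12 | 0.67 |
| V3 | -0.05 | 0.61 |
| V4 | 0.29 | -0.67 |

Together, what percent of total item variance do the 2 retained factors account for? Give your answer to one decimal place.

Communalities: 0.4717, 0.4633, 0.3746, 0.5330; Σh² = 1.8426.
Total variance with 4 standardized items is 4, so the solution explains 1.8426/4 = 0.4607 = 46.07%.

46.1%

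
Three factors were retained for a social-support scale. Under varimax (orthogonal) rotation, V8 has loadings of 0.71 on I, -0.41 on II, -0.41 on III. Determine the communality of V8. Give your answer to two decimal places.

0.84

h² = 0.71² + (-0.41)² + (-0.41)² = 0.5041 + 0.1681 + 0.1681 = 0.8403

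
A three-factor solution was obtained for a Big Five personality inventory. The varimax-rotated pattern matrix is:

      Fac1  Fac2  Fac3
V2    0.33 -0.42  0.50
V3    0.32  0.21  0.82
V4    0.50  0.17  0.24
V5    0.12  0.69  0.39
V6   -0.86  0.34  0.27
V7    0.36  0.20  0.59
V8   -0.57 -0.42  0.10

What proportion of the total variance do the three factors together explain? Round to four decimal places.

0.6129

Communalities: 0.5353, 0.8189, 0.3365, 0.6426, 0.9281, 0.5177, 0.5113; Σh² = 4.2904.
Total variance with 7 standardized items is 7, so the solution explains 4.2904/7 = 0.6129.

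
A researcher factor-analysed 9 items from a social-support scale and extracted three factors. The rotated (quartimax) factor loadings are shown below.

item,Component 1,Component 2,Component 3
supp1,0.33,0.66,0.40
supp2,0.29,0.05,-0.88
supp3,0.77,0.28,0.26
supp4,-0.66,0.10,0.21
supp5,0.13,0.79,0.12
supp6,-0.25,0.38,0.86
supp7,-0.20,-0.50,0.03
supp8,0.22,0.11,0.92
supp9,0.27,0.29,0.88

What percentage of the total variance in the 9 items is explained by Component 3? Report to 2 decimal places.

SS loadings for Component 3 = 0.40² + (-0.88)² + 0.26² + 0.21² + 0.12² + 0.86² + 0.03² + 0.92² + 0.88² = 3.4218
With 9 standardized items, total variance = 9. Proportion = 3.4218/9 = 0.3802 → 38.02%.

38.02%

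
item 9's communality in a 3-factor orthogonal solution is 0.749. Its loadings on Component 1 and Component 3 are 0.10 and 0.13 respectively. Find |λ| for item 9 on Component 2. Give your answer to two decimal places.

Under orthogonal rotation h² = Σλ², so λ_Component 2² = h² − (0.0269) = 0.749 − 0.0269 = 0.7221.
|λ| = √0.7221 = 0.8498.

0.85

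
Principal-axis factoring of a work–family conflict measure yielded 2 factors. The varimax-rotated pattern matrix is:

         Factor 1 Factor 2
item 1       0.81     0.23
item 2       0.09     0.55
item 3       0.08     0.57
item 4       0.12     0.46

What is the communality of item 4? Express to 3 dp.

h² = 0.12² + 0.46² = 0.0144 + 0.2116 = 0.2260

0.226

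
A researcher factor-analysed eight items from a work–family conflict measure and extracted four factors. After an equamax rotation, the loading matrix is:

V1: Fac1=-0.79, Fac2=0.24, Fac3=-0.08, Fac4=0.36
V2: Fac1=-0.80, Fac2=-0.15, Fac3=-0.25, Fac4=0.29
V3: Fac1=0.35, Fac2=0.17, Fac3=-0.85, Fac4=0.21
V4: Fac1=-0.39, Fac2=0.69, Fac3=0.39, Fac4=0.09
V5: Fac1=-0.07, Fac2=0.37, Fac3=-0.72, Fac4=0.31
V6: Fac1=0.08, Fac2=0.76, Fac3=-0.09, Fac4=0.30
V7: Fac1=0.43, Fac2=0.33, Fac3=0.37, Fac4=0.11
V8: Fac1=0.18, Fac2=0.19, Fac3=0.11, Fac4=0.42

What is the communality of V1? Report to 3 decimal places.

h² = (-0.79)² + 0.24² + (-0.08)² + 0.36² = 0.6241 + 0.0576 + 0.0064 + 0.1296 = 0.8177

0.818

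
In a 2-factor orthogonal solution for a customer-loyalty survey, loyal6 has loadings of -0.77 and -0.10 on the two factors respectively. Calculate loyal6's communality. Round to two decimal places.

0.60

h² = (-0.77)² + (-0.10)² = 0.5929 + 0.0100 = 0.6029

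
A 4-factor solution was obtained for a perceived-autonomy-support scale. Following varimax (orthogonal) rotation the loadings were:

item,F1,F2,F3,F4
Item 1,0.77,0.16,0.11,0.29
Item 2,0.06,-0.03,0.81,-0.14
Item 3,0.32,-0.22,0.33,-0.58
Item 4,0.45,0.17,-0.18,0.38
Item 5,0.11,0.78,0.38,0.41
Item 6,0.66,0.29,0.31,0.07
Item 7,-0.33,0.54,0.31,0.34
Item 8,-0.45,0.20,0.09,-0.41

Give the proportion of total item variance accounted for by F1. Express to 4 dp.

0.2076

SS loadings for F1 = 0.77² + 0.06² + 0.32² + 0.45² + 0.11² + 0.66² + (-0.33)² + (-0.45)² = 1.6605
Proportion of variance = 1.6605 / 8 = 0.2076.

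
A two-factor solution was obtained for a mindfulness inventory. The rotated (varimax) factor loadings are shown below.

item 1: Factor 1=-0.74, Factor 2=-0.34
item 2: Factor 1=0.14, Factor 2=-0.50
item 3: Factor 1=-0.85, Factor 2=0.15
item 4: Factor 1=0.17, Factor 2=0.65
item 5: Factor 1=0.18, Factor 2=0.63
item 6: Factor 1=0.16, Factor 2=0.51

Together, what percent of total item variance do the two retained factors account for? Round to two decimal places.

47.40%

SS loadings by factor: 1.3766, 1.4676; total = 2.8442.
Total variance with 6 standardized items is 6, so the solution explains 2.8442/6 = 0.4740 = 47.40%.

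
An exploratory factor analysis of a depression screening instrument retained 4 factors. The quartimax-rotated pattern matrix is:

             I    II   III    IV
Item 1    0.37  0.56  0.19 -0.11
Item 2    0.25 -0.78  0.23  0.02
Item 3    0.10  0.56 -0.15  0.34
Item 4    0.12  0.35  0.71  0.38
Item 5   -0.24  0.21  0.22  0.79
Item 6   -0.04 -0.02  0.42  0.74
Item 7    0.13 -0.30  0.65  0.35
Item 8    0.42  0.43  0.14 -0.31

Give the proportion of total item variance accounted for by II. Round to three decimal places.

SS loadings for II = 0.56² + (-0.78)² + 0.56² + 0.35² + 0.21² + (-0.02)² + (-0.30)² + 0.43² = 1.6775
Proportion of variance = 1.6775 / 8 = 0.2097.

0.210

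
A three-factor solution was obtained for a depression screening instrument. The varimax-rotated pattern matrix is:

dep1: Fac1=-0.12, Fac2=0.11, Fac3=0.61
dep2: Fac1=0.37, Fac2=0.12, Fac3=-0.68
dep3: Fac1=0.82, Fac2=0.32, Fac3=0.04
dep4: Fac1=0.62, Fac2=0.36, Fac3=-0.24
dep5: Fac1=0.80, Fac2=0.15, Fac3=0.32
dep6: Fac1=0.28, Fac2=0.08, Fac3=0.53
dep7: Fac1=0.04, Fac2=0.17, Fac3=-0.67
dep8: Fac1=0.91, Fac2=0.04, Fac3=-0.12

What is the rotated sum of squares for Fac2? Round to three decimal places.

SS loadings for Fac2 = 0.11² + 0.12² + 0.32² + 0.36² + 0.15² + 0.08² + 0.17² + 0.04² = 0.0121 + 0.0144 + 0.1024 + 0.1296 + 0.0225 + 0.0064 + 0.0289 + 0.0016 = 0.3179

0.318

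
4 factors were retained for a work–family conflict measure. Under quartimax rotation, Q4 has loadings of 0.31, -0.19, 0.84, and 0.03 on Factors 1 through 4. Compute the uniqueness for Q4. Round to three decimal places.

h² = 0.31² + (-0.19)² + 0.84² + 0.03² = 0.0961 + 0.0361 + 0.7056 + 0.0009 = 0.8387
Uniqueness u² = 1 − h² = 1 − 0.8387 = 0.1613

0.161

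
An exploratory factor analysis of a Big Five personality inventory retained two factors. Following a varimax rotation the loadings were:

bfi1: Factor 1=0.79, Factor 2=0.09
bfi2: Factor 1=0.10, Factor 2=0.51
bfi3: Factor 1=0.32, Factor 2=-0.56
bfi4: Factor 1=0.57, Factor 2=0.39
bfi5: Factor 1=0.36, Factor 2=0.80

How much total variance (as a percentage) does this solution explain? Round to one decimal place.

SS loadings by factor: 1.1910, 1.3739; total = 2.5649.
Total variance with 5 standardized items is 5, so the solution explains 2.5649/5 = 0.5130 = 51.30%.

51.3%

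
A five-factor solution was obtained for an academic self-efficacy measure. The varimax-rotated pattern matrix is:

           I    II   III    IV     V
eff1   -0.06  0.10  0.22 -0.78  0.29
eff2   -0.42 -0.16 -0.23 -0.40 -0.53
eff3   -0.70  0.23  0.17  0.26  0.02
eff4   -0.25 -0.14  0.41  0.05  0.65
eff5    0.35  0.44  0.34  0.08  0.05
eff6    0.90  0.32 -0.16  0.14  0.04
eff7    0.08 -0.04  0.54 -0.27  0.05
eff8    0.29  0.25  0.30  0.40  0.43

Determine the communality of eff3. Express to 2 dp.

h² = (-0.70)² + 0.23² + 0.17² + 0.26² + 0.02² = 0.4900 + 0.0529 + 0.0289 + 0.0676 + 0.0004 = 0.6398

0.64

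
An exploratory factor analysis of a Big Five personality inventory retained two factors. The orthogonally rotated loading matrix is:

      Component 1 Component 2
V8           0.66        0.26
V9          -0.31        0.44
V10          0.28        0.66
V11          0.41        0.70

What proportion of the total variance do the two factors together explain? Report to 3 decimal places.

Communalities: 0.5032, 0.2897, 0.5140, 0.6581; Σh² = 1.9650.
Total variance with 4 standardized items is 4, so the solution explains 1.9650/4 = 0.4913.

0.491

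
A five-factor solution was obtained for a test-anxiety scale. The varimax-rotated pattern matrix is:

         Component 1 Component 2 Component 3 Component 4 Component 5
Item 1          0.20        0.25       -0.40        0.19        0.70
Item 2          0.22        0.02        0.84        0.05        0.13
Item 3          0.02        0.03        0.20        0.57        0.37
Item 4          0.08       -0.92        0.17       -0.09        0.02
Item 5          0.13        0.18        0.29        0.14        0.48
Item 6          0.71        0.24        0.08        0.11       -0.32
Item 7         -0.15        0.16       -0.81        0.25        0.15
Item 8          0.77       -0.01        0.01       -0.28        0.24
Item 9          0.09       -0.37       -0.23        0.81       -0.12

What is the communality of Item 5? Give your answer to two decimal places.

h² = 0.13² + 0.18² + 0.29² + 0.14² + 0.48² = 0.0169 + 0.0324 + 0.0841 + 0.0196 + 0.2304 = 0.3834

0.38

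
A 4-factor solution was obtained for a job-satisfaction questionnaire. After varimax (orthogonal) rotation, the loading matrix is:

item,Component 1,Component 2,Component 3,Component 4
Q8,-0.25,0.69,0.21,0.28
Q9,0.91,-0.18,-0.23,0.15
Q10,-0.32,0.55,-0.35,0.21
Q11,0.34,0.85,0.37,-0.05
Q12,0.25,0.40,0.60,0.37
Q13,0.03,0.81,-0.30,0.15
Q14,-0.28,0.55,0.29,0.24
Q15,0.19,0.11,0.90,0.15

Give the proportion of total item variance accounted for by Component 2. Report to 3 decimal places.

0.333

SS loadings for Component 2 = 0.69² + (-0.18)² + 0.55² + 0.85² + 0.40² + 0.81² + 0.55² + 0.11² = 2.6642
Proportion of variance = 2.6642 / 8 = 0.3330.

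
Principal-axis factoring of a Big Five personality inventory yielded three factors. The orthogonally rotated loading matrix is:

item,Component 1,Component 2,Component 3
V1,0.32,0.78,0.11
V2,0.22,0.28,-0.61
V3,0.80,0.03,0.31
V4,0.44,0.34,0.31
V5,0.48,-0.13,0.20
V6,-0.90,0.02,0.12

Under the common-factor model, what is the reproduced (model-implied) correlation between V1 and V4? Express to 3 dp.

0.440

r̂ = Σ λ_i·λ_j across factors = (0.32)(0.44) + (0.78)(0.34) + (0.11)(0.31)
  = +0.1408 +0.2652 +0.0341 = 0.4401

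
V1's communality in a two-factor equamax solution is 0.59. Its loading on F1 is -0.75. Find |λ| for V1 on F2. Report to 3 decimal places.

0.166

Under orthogonal rotation h² = Σλ², so λ_F2² = h² − (0.5625) = 0.59 − 0.5625 = 0.0275.
|λ| = √0.0275 = 0.1658.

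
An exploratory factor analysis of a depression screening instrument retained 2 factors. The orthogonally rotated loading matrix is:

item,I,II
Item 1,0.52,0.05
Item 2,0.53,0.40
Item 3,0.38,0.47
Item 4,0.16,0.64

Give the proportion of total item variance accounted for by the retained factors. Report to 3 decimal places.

SS loadings by factor: 0.7213, 0.7930; total = 1.5143.
Total variance with 4 standardized items is 4, so the solution explains 1.5143/4 = 0.3786.

0.379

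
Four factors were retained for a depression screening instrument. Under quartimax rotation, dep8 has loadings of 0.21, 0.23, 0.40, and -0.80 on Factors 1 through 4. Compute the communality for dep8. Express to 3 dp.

h² = 0.21² + 0.23² + 0.40² + (-0.80)² = 0.0441 + 0.0529 + 0.1600 + 0.6400 = 0.8970

0.897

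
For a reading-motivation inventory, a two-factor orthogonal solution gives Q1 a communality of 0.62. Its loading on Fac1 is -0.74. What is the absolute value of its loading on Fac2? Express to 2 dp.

Under orthogonal rotation h² = Σλ², so λ_Fac2² = h² − (0.5476) = 0.62 − 0.5476 = 0.0724.
|λ| = √0.0724 = 0.2691.

0.27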